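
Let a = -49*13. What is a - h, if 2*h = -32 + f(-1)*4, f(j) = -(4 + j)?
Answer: -615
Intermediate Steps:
f(j) = -4 - j
a = -637
h = -22 (h = (-32 + (-4 - 1*(-1))*4)/2 = (-32 + (-4 + 1)*4)/2 = (-32 - 3*4)/2 = (-32 - 12)/2 = (1/2)*(-44) = -22)
a - h = -637 - 1*(-22) = -637 + 22 = -615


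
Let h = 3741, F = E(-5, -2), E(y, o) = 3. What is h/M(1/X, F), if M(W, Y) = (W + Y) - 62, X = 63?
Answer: -235683/3716 ≈ -63.424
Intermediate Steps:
F = 3
M(W, Y) = -62 + W + Y
h/M(1/X, F) = 3741/(-62 + 1/63 + 3) = 3741/(-3716/63) = 3741*(-63/3716) = -235683/3716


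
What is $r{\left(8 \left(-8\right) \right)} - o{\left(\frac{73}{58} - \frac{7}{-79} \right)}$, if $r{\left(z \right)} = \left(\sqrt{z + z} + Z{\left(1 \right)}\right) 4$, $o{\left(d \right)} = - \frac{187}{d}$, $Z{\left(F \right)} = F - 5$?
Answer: $\frac{758066}{6173} + 32 i \sqrt{2} \approx 122.8 + 45.255 i$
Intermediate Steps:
$Z{\left(F \right)} = -5 + F$ ($Z{\left(F \right)} = F - 5 = -5 + F$)
$r{\left(z \right)} = -16 + 4 \sqrt{2} \sqrt{z}$ ($r{\left(z \right)} = \left(\sqrt{z + z} + \left(-5 + 1\right)\right) 4 = \left(\sqrt{2 z} - 4\right) 4 = \left(\sqrt{2} \sqrt{z} - 4\right) 4 = \left(-4 + \sqrt{2} \sqrt{z}\right) 4 = -16 + 4 \sqrt{2} \sqrt{z}$)
$r{\left(8 \left(-8\right) \right)} - o{\left(\frac{73}{58} - \frac{7}{-79} \right)} = \left(-16 + 4 \sqrt{2} \sqrt{8 \left(-8\right)}\right) - - \frac{187}{\frac{73}{58} - \frac{7}{-79}} = \left(-16 + 4 \sqrt{2} \sqrt{-64}\right) - - \frac{187}{73 \cdot \frac{1}{58} - - \frac{7}{79}} = \left(-16 + 4 \sqrt{2} \cdot 8 i\right) - - \frac{187}{\frac{73}{58} + \frac{7}{79}} = \left(-16 + 32 i \sqrt{2}\right) - - \frac{187}{\frac{6173}{4582}} = \left(-16 + 32 i \sqrt{2}\right) - \left(-187\right) \frac{4582}{6173} = \left(-16 + 32 i \sqrt{2}\right) - - \frac{856834}{6173} = \left(-16 + 32 i \sqrt{2}\right) + \frac{856834}{6173} = \frac{758066}{6173} + 32 i \sqrt{2}$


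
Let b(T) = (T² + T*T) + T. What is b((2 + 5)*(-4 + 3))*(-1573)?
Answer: -143143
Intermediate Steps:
b(T) = T + 2*T² (b(T) = (T² + T²) + T = 2*T² + T = T + 2*T²)
b((2 + 5)*(-4 + 3))*(-1573) = (((2 + 5)*(-4 + 3))*(1 + 2*((2 + 5)*(-4 + 3))))*(-1573) = ((7*(-1))*(1 + 2*(7*(-1))))*(-1573) = -7*(1 + 2*(-7))*(-1573) = -7*(1 - 14)*(-1573) = -7*(-13)*(-1573) = 91*(-1573) = -143143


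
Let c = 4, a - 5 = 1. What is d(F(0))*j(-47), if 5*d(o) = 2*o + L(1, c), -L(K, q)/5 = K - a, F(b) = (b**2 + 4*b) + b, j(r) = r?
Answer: -235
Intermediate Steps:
a = 6 (a = 5 + 1 = 6)
F(b) = b**2 + 5*b
L(K, q) = 30 - 5*K (L(K, q) = -5*(K - 1*6) = -5*(K - 6) = -5*(-6 + K) = 30 - 5*K)
d(o) = 5 + 2*o/5 (d(o) = (2*o + (30 - 5*1))/5 = (2*o + (30 - 5))/5 = (2*o + 25)/5 = (25 + 2*o)/5 = 5 + 2*o/5)
d(F(0))*j(-47) = (5 + 2*(0*(5 + 0))/5)*(-47) = (5 + 2*(0*5)/5)*(-47) = (5 + (2/5)*0)*(-47) = (5 + 0)*(-47) = 5*(-47) = -235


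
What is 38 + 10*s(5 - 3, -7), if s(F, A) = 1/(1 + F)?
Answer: 124/3 ≈ 41.333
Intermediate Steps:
38 + 10*s(5 - 3, -7) = 38 + 10/(1 + (5 - 3)) = 38 + 10/(1 + 2) = 38 + 10/3 = 124/3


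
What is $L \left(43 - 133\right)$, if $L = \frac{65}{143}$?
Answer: $- \frac{450}{11} \approx -40.909$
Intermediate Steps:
$L = \frac{5}{11}$ ($L = 65 \cdot \frac{1}{143} = \frac{5}{11} \approx 0.45455$)
$L \left(43 - 133\right) = \frac{5 \left(43 - 133\right)}{11} = \frac{5}{11} \left(-90\right) = - \frac{450}{11}$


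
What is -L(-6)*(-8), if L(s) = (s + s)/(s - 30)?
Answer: 8/3 ≈ 2.6667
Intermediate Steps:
L(s) = 2*s/(-30 + s) (L(s) = (2*s)/(-30 + s) = 2*s/(-30 + s))
-L(-6)*(-8) = -2*(-6)/(-30 - 6)*(-8) = -2*(-6)/(-36)*(-8) = -2*(-6)*(-1/36)*(-8) = -(-8)/3 = -1*(-8/3) = 8/3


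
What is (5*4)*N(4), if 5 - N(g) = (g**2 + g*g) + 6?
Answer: -660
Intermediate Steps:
N(g) = -1 - 2*g**2 (N(g) = 5 - ((g**2 + g*g) + 6) = 5 - ((g**2 + g**2) + 6) = 5 - (2*g**2 + 6) = 5 - (6 + 2*g**2) = 5 + (-6 - 2*g**2) = -1 - 2*g**2)
(5*4)*N(4) = (5*4)*(-1 - 2*4**2) = 20*(-1 - 2*16) = 20*(-1 - 32) = 20*(-33) = -660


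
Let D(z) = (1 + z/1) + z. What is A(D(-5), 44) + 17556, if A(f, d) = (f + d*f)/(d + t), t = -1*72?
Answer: 491973/28 ≈ 17570.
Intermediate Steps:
t = -72
D(z) = 1 + 2*z (D(z) = (1 + z*1) + z = (1 + z) + z = 1 + 2*z)
A(f, d) = (f + d*f)/(-72 + d) (A(f, d) = (f + d*f)/(d - 72) = (f + d*f)/(-72 + d))
A(D(-5), 44) + 17556 = (1 + 2*(-5))*(1 + 44)/(-72 + 44) + 17556 = (1 - 10)*45/(-28) + 17556 = -9*(-1/28)*45 + 17556 = 405/28 + 17556 = 491973/28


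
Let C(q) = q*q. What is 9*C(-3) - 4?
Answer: 77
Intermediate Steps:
C(q) = q**2
9*C(-3) - 4 = 9*(-3)**2 - 4 = 9*9 - 4 = 81 - 4 = 77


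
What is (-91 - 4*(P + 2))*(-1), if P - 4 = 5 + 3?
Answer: 147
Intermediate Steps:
P = 12 (P = 4 + (5 + 3) = 4 + 8 = 12)
(-91 - 4*(P + 2))*(-1) = (-91 - 4*(12 + 2))*(-1) = (-91 - 4*14)*(-1) = (-91 - 56)*(-1) = -147*(-1) = 147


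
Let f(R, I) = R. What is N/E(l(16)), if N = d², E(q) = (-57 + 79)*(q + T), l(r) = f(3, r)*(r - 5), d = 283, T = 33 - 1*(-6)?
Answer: 80089/1584 ≈ 50.561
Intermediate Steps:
T = 39 (T = 33 + 6 = 39)
l(r) = -15 + 3*r (l(r) = 3*(r - 5) = 3*(-5 + r) = -15 + 3*r)
E(q) = 858 + 22*q (E(q) = (-57 + 79)*(q + 39) = 22*(39 + q) = 858 + 22*q)
N = 80089 (N = 283² = 80089)
N/E(l(16)) = 80089/(858 + 22*(-15 + 3*16)) = 80089/(858 + 22*(-15 + 48)) = 80089/(858 + 22*33) = 80089/(858 + 726) = 80089/1584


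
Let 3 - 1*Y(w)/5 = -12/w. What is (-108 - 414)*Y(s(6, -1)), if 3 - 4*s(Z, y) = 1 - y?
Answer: -133110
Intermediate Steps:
s(Z, y) = ½ + y/4 (s(Z, y) = ¾ - (1 - y)/4 = ¾ + (-¼ + y/4) = ½ + y/4)
Y(w) = 15 + 60/w (Y(w) = 15 - (-60)/w = 15 + 60/w)
(-108 - 414)*Y(s(6, -1)) = (-108 - 414)*(15 + 60/(½ + (¼)*(-1))) = -522*(15 + 60/(½ - ¼)) = -522*(15 + 60/(¼)) = -522*(15 + 60*4) = -522*(15 + 240) = -522*255 = -133110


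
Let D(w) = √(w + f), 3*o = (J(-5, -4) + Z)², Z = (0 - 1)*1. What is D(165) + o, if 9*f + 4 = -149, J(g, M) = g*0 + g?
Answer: 12 + 2*√37 ≈ 24.166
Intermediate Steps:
J(g, M) = g (J(g, M) = 0 + g = g)
Z = -1 (Z = -1*1 = -1)
f = -17 (f = -4/9 + (⅑)*(-149) = -4/9 - 149/9 = -17)
o = 12 (o = (-5 - 1)²/3 = (⅓)*(-6)² = (⅓)*36 = 12)
D(w) = √(-17 + w) (D(w) = √(w - 17) = √(-17 + w))
D(165) + o = √(-17 + 165) + 12 = √148 + 12 = 2*√37 + 12 = 12 + 2*√37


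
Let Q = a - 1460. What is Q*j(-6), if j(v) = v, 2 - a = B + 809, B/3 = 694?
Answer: 26094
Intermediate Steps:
B = 2082 (B = 3*694 = 2082)
a = -2889 (a = 2 - (2082 + 809) = 2 - 1*2891 = 2 - 2891 = -2889)
Q = -4349 (Q = -2889 - 1460 = -4349)
Q*j(-6) = -4349*(-6) = 26094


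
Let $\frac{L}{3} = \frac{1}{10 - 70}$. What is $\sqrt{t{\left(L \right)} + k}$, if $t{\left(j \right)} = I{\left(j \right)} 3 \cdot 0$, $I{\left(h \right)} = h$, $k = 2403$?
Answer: $3 \sqrt{267} \approx 49.02$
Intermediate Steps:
$L = - \frac{1}{20}$ ($L = \frac{3}{10 - 70} = \frac{3}{-60} = 3 \left(- \frac{1}{60}\right) = - \frac{1}{20} \approx -0.05$)
$t{\left(j \right)} = 0$ ($t{\left(j \right)} = j 3 \cdot 0 = 3 j 0 = 0$)
$\sqrt{t{\left(L \right)} + k} = \sqrt{0 + 2403} = \sqrt{2403} = 3 \sqrt{267}$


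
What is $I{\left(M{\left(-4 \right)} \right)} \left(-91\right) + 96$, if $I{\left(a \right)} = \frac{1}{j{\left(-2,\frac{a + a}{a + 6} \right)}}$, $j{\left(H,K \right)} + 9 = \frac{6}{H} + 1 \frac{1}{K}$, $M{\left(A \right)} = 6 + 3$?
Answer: $\frac{6978}{67} \approx 104.15$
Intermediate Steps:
$M{\left(A \right)} = 9$
$j{\left(H,K \right)} = -9 + \frac{1}{K} + \frac{6}{H}$ ($j{\left(H,K \right)} = -9 + \left(\frac{6}{H} + 1 \frac{1}{K}\right) = -9 + \left(\frac{6}{H} + \frac{1}{K}\right) = -9 + \left(\frac{1}{K} + \frac{6}{H}\right) = -9 + \frac{1}{K} + \frac{6}{H}$)
$I{\left(a \right)} = \frac{1}{-12 + \frac{6 + a}{2 a}}$ ($I{\left(a \right)} = \frac{1}{-9 + \frac{1}{\left(a + a\right) \frac{1}{a + 6}} + \frac{6}{-2}} = \frac{1}{-9 + \frac{1}{2 a \frac{1}{6 + a}} + 6 \left(- \frac{1}{2}\right)} = \frac{1}{-9 + \frac{1}{2 a \frac{1}{6 + a}} - 3} = \frac{1}{-9 + \frac{6 + a}{2 a} - 3} = \frac{1}{-12 + \frac{6 + a}{2 a}}$)
$I{\left(M{\left(-4 \right)} \right)} \left(-91\right) + 96 = 2 \cdot 9 \frac{1}{6 - 207} \left(-91\right) + 96 = 2 \cdot 9 \frac{1}{-201} \left(-91\right) + 96 = 2 \cdot 9 \left(- \frac{1}{201}\right) \left(-91\right) + 96 = \left(- \frac{6}{67}\right) \left(-91\right) + 96 = \frac{546}{67} + 96 = \frac{6978}{67}$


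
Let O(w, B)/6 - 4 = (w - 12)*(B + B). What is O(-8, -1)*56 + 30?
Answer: 14814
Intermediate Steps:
O(w, B) = 24 + 12*B*(-12 + w) (O(w, B) = 24 + 6*((w - 12)*(B + B)) = 24 + 6*((-12 + w)*(2*B)) = 24 + 6*(2*B*(-12 + w)) = 24 + 12*B*(-12 + w))
O(-8, -1)*56 + 30 = (24 - 144*(-1) + 12*(-1)*(-8))*56 + 30 = (24 + 144 + 96)*56 + 30 = 264*56 + 30 = 14784 + 30 = 14814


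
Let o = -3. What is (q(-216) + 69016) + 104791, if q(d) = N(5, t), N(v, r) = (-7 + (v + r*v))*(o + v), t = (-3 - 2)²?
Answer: 174053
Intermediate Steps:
t = 25 (t = (-5)² = 25)
N(v, r) = (-3 + v)*(-7 + v + r*v) (N(v, r) = (-7 + (v + r*v))*(-3 + v) = (-7 + v + r*v)*(-3 + v) = (-3 + v)*(-7 + v + r*v))
q(d) = 246 (q(d) = 21 + 5² - 10*5 + 25*5² - 3*25*5 = 21 + 25 - 50 + 25*25 - 375 = 21 + 25 - 50 + 625 - 375 = 246)
(q(-216) + 69016) + 104791 = (246 + 69016) + 104791 = 69262 + 104791 = 174053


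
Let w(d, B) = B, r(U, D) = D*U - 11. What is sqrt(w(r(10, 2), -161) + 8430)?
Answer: sqrt(8269) ≈ 90.934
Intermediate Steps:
r(U, D) = -11 + D*U
sqrt(w(r(10, 2), -161) + 8430) = sqrt(-161 + 8430) = sqrt(8269)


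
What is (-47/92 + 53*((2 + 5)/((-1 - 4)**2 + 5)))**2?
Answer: 267682321/1904400 ≈ 140.56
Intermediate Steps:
(-47/92 + 53*((2 + 5)/((-1 - 4)**2 + 5)))**2 = (-47*1/92 + 53*(7/((-5)**2 + 5)))**2 = (-47/92 + 53*(7/(25 + 5)))**2 = (-47/92 + 53*(7/30))**2 = (-47/92 + 371/30)**2 = (16361/1380)**2 = 267682321/1904400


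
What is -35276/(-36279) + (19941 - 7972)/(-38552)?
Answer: 925737001/1398628008 ≈ 0.66189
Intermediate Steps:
-35276/(-36279) + (19941 - 7972)/(-38552) = -35276*(-1/36279) + 11969*(-1/38552) = 35276/36279 - 11969/38552 = 925737001/1398628008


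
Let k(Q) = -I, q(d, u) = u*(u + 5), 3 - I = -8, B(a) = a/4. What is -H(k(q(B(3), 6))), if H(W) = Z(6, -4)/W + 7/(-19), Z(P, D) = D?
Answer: 1/209 ≈ 0.0047847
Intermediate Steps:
B(a) = a/4 (B(a) = a*(1/4) = a/4)
I = 11 (I = 3 - 1*(-8) = 3 + 8 = 11)
q(d, u) = u*(5 + u)
k(Q) = -11 (k(Q) = -1*11 = -11)
H(W) = -7/19 - 4/W (H(W) = -4/W + 7/(-19) = -4/W + 7*(-1/19) = -4/W - 7/19 = -7/19 - 4/W)
-H(k(q(B(3), 6))) = -(-7/19 - 4/(-11)) = -(-7/19 - 4*(-1/11)) = -(-7/19 + 4/11) = -1*(-1/209) = 1/209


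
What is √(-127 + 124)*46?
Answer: 46*I*√3 ≈ 79.674*I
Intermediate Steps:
√(-127 + 124)*46 = √(-3)*46 = (I*√3)*46 = 46*I*√3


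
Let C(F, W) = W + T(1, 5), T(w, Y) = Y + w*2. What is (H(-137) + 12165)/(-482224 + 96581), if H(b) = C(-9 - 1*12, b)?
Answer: -12035/385643 ≈ -0.031208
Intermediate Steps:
T(w, Y) = Y + 2*w
C(F, W) = 7 + W (C(F, W) = W + (5 + 2*1) = W + (5 + 2) = W + 7 = 7 + W)
H(b) = 7 + b
(H(-137) + 12165)/(-482224 + 96581) = ((7 - 137) + 12165)/(-482224 + 96581) = (-130 + 12165)/(-385643) = 12035*(-1/385643) = -12035/385643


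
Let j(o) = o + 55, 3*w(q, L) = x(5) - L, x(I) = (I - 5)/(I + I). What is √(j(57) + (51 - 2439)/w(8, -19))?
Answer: 2*I*√23921/19 ≈ 16.28*I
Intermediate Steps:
x(I) = (-5 + I)/(2*I) (x(I) = (-5 + I)/((2*I)) = (-5 + I)*(1/(2*I)) = (-5 + I)/(2*I))
w(q, L) = -L/3 (w(q, L) = ((½)*(-5 + 5)/5 - L)/3 = ((½)*(⅕)*0 - L)/3 = (0 - L)/3 = (-L)/3 = -L/3)
j(o) = 55 + o
√(j(57) + (51 - 2439)/w(8, -19)) = √((55 + 57) + (51 - 2439)/((-⅓*(-19)))) = √(112 - 2388/19/3) = √(112 - 2388*3/19) = √(112 - 7164/19) = √(-5036/19) = 2*I*√23921/19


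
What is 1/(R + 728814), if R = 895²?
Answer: 1/1529839 ≈ 6.5366e-7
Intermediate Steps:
R = 801025
1/(R + 728814) = 1/(801025 + 728814) = 1/1529839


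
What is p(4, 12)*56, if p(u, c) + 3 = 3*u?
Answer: 504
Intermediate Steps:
p(u, c) = -3 + 3*u
p(4, 12)*56 = (-3 + 3*4)*56 = (-3 + 12)*56 = 9*56 = 504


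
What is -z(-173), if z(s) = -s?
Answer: -173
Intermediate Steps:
-z(-173) = -(-1)*(-173) = -1*173 = -173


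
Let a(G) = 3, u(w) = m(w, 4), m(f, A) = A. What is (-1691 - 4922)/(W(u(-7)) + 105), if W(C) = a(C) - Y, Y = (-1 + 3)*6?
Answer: -6613/96 ≈ -68.885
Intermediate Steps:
u(w) = 4
Y = 12 (Y = 2*6 = 12)
W(C) = -9 (W(C) = 3 - 1*12 = 3 - 12 = -9)
(-1691 - 4922)/(W(u(-7)) + 105) = (-1691 - 4922)/(-9 + 105) = -6613/96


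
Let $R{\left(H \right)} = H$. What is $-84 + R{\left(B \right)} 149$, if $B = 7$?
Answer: $959$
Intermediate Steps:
$-84 + R{\left(B \right)} 149 = -84 + 7 \cdot 149 = -84 + 1043 = 959$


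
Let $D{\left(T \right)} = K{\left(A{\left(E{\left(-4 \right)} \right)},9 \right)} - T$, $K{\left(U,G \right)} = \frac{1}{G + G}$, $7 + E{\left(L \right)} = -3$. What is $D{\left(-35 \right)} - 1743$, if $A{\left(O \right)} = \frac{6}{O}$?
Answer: $- \frac{30743}{18} \approx -1707.9$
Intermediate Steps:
$E{\left(L \right)} = -10$ ($E{\left(L \right)} = -7 - 3 = -10$)
$K{\left(U,G \right)} = \frac{1}{2 G}$
$D{\left(T \right)} = \frac{1}{18} - T$ ($D{\left(T \right)} = \frac{1}{2 \cdot 9} - T = \frac{1}{2} \cdot \frac{1}{9} - T = \frac{1}{18} - T$)
$D{\left(-35 \right)} - 1743 = \left(\frac{1}{18} - -35\right) - 1743 = \left(\frac{1}{18} + 35\right) - 1743 = \frac{631}{18} - 1743 = - \frac{30743}{18}$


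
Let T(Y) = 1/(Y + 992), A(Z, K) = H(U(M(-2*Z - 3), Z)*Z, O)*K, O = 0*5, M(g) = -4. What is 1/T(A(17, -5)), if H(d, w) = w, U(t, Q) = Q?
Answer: 992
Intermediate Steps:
O = 0
A(Z, K) = 0 (A(Z, K) = 0*K = 0)
T(Y) = 1/(992 + Y)
1/T(A(17, -5)) = 1/(1/(992 + 0)) = 1/(1/992) = 992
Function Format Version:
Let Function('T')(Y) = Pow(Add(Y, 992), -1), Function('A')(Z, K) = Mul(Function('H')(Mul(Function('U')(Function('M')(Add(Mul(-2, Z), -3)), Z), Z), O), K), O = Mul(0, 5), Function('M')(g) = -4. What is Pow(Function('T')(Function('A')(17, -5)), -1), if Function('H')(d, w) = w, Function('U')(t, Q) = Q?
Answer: 992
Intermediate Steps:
O = 0
Function('A')(Z, K) = 0 (Function('A')(Z, K) = Mul(0, K) = 0)
Function('T')(Y) = Pow(Add(992, Y), -1)
Pow(Function('T')(Function('A')(17, -5)), -1) = Pow(Pow(Add(992, 0), -1), -1) = Pow(Pow(992, -1), -1) = Pow(Rational(1, 992), -1) = 992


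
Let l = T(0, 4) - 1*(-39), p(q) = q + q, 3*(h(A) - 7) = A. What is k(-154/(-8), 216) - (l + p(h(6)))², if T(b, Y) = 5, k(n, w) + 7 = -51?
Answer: -3902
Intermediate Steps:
k(n, w) = -58 (k(n, w) = -7 - 51 = -58)
h(A) = 7 + A/3
p(q) = 2*q
l = 44 (l = 5 - 1*(-39) = 5 + 39 = 44)
k(-154/(-8), 216) - (l + p(h(6)))² = -58 - (44 + 2*(7 + (⅓)*6))² = -58 - (44 + 2*(7 + 2))² = -58 - (44 + 2*9)² = -58 - (44 + 18)² = -58 - 1*62² = -58 - 1*3844 = -58 - 3844 = -3902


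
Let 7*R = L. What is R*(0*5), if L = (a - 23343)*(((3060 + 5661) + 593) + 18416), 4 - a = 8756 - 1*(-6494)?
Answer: 0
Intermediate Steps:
a = -15246 (a = 4 - (8756 - 1*(-6494)) = 4 - (8756 + 6494) = 4 - 1*15250 = 4 - 15250 = -15246)
L = -1070072970 (L = (-15246 - 23343)*(((3060 + 5661) + 593) + 18416) = -38589*((8721 + 593) + 18416) = -38589*(9314 + 18416) = -38589*27730 = -1070072970)
R = -1070072970/7 (R = (⅐)*(-1070072970) = -1070072970/7 ≈ -1.5287e+8)
R*(0*5) = -0*5 = -1070072970/7*0 = 0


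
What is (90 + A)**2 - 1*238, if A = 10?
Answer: 9762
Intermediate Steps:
(90 + A)**2 - 1*238 = (90 + 10)**2 - 1*238 = 100**2 - 238 = 10000 - 238 = 9762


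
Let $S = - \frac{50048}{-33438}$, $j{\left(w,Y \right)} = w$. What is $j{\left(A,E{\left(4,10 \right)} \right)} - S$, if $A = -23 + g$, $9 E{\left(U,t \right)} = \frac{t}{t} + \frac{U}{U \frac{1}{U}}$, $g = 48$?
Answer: $\frac{392951}{16719} \approx 23.503$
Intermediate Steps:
$E{\left(U,t \right)} = \frac{1}{9} + \frac{U}{9}$ ($E{\left(U,t \right)} = \frac{\frac{t}{t} + \frac{U}{U \frac{1}{U}}}{9} = \frac{1 + \frac{U}{1}}{9} = \frac{1 + U 1}{9} = \frac{1 + U}{9} = \frac{1}{9} + \frac{U}{9}$)
$A = 25$ ($A = -23 + 48 = 25$)
$S = \frac{25024}{16719}$ ($S = \left(-50048\right) \left(- \frac{1}{33438}\right) = \frac{25024}{16719} \approx 1.4967$)
$j{\left(A,E{\left(4,10 \right)} \right)} - S = 25 - \frac{25024}{16719} = \frac{392951}{16719}$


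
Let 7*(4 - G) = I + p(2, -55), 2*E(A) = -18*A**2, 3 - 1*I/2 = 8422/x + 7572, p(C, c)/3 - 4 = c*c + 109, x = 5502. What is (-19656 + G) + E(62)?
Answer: -1028898590/19257 ≈ -53430.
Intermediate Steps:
p(C, c) = 339 + 3*c**2 (p(C, c) = 12 + 3*(c*c + 109) = 12 + 3*(c**2 + 109) = 12 + 3*(109 + c**2) = 12 + (327 + 3*c**2) = 339 + 3*c**2)
I = -41653060/2751 (I = 6 - 2*(8422/5502 + 7572) = 6 - 2*(8422*(1/5502) + 7572) = 6 - 2*(4211/2751 + 7572) = 6 - 2*20834783/2751 = 6 - 41669566/2751 = -41653060/2751 ≈ -15141.)
E(A) = -9*A**2 (E(A) = (-18*A**2)/2 = -9*A**2)
G = 15832174/19257 (G = 4 - (-41653060/2751 + (339 + 3*(-55)**2))/7 = 4 - (-41653060/2751 + (339 + 3*3025))/7 = 4 - (-41653060/2751 + (339 + 9075))/7 = 4 - (-41653060/2751 + 9414)/7 = 4 - 1/7*(-15755146/2751) = 4 + 15755146/19257 = 15832174/19257 ≈ 822.15)
(-19656 + G) + E(62) = (-19656 + 15832174/19257) - 9*62**2 = -362683418/19257 - 9*3844 = -362683418/19257 - 34596 = -1028898590/19257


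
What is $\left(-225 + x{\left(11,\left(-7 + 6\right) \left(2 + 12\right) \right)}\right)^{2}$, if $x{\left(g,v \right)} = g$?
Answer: $45796$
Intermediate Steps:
$\left(-225 + x{\left(11,\left(-7 + 6\right) \left(2 + 12\right) \right)}\right)^{2} = \left(-225 + 11\right)^{2} = \left(-214\right)^{2} = 45796$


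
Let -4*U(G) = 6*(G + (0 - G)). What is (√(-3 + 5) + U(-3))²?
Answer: 2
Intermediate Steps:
U(G) = 0 (U(G) = -3*(G + (0 - G))/2 = -3*(G - G)/2 = -3*0/2 = -¼*0 = 0)
(√(-3 + 5) + U(-3))² = (√(-3 + 5) + 0)² = (√2 + 0)² = (√2)² = 2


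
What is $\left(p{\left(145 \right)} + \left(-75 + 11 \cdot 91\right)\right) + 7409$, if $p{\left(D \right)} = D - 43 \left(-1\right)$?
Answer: $8523$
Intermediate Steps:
$p{\left(D \right)} = 43 + D$ ($p{\left(D \right)} = D - -43 = D + 43 = 43 + D$)
$\left(p{\left(145 \right)} + \left(-75 + 11 \cdot 91\right)\right) + 7409 = \left(\left(43 + 145\right) + \left(-75 + 11 \cdot 91\right)\right) + 7409 = \left(188 + \left(-75 + 1001\right)\right) + 7409 = \left(188 + 926\right) + 7409 = 1114 + 7409 = 8523$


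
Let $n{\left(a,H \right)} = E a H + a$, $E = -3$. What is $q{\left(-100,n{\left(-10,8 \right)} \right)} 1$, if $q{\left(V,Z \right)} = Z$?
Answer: $230$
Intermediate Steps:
$n{\left(a,H \right)} = a - 3 H a$ ($n{\left(a,H \right)} = - 3 a H + a = - 3 H a + a = a - 3 H a$)
$q{\left(-100,n{\left(-10,8 \right)} \right)} 1 = - 10 \left(1 - 24\right) 1 = \left(-10\right) \left(-23\right) 1 = 230 \cdot 1 = 230$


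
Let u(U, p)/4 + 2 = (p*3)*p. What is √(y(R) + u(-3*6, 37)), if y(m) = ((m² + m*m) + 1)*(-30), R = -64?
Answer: I*√229370 ≈ 478.93*I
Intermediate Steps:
y(m) = -30 - 60*m² (y(m) = ((m² + m²) + 1)*(-30) = (2*m² + 1)*(-30) = (1 + 2*m²)*(-30) = -30 - 60*m²)
u(U, p) = -8 + 12*p² (u(U, p) = -8 + 4*((p*3)*p) = -8 + 4*((3*p)*p) = -8 + 4*(3*p²) = -8 + 12*p²)
√(y(R) + u(-3*6, 37)) = √((-30 - 60*(-64)²) + (-8 + 12*37²)) = √((-30 - 60*4096) + (-8 + 12*1369)) = √((-30 - 245760) + (-8 + 16428)) = √(-245790 + 16420) = √(-229370) = I*√229370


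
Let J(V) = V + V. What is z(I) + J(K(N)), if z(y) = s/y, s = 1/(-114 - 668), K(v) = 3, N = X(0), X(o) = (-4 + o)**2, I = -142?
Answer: 666265/111044 ≈ 6.0000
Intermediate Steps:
N = 16 (N = (-4 + 0)**2 = (-4)**2 = 16)
s = -1/782 (s = 1/(-782) = -1/782 ≈ -0.0012788)
J(V) = 2*V
z(y) = -1/(782*y)
z(I) + J(K(N)) = -1/782/(-142) + 2*3 = -1/782*(-1/142) + 6 = 1/111044 + 6 = 666265/111044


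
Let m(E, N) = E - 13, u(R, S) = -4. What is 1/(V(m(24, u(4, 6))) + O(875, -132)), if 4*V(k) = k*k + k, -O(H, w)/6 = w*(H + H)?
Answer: 1/1386033 ≈ 7.2148e-7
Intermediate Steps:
O(H, w) = -12*H*w (O(H, w) = -6*w*(H + H) = -6*w*2*H = -12*H*w)
m(E, N) = -13 + E
V(k) = k/4 + k**2/4 (V(k) = (k*k + k)/4 = (k**2 + k)/4 = (k + k**2)/4 = k/4 + k**2/4)
1/(V(m(24, u(4, 6))) + O(875, -132)) = 1/((-13 + 24)*(1 + (-13 + 24))/4 - 12*875*(-132)) = 1/((1/4)*11*(1 + 11) + 1386000) = 1/((1/4)*11*12 + 1386000) = 1/(33 + 1386000) = 1/1386033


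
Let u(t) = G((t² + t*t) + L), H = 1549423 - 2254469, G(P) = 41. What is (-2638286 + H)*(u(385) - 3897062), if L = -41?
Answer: 13029035013972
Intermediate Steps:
H = -705046
u(t) = 41
(-2638286 + H)*(u(385) - 3897062) = (-2638286 - 705046)*(41 - 3897062) = -3343332*(-3897021) = 13029035013972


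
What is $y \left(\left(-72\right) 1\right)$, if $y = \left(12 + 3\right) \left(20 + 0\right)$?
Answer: $-21600$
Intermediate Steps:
$y = 300$ ($y = 15 \cdot 20 = 300$)
$y \left(\left(-72\right) 1\right) = 300 \left(\left(-72\right) 1\right) = 300 \left(-72\right) = -21600$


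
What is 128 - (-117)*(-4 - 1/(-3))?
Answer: -301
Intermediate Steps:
128 - (-117)*(-4 - 1/(-3)) = 128 - (-117)*(-4 - 1*(-⅓)) = 128 - (-117)*(-4 + ⅓) = 128 - (-117)*(-11)/3 = 128 - 39*11 = 128 - 429 = -301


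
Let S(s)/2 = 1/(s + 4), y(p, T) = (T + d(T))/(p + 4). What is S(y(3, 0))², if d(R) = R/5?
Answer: ¼ ≈ 0.25000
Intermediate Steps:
d(R) = R/5 (d(R) = R*(⅕) = R/5)
y(p, T) = 6*T/(5*(4 + p)) (y(p, T) = (T + T/5)/(p + 4) = (6*T/5)/(4 + p) = 6*T/(5*(4 + p)))
S(s) = 2/(4 + s) (S(s) = 2/(s + 4) = 2/(4 + s))
S(y(3, 0))² = (2/(4 + (6/5)*0/(4 + 3)))² = (2/(4 + (6/5)*0/7))² = (2/(4 + (6/5)*0*(⅐)))² = (2/(4 + 0))² = (2/4)² = (2*(¼))² = (½)² = ¼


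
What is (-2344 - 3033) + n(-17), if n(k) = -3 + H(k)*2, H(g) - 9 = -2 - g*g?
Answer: -5944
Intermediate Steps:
H(g) = 7 - g² (H(g) = 9 + (-2 - g*g) = 9 + (-2 - g²) = 7 - g²)
n(k) = 11 - 2*k² (n(k) = -3 + (7 - k²)*2 = -3 + (14 - 2*k²) = 11 - 2*k²)
(-2344 - 3033) + n(-17) = (-2344 - 3033) + (11 - 2*(-17)²) = -5377 + (11 - 2*289) = -5377 + (11 - 578) = -5377 - 567 = -5944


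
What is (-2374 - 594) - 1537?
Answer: -4505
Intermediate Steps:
(-2374 - 594) - 1537 = -2968 - 1537 = -4505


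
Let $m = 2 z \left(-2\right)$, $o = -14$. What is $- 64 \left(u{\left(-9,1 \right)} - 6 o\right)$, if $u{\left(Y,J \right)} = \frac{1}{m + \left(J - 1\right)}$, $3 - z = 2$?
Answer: $-5360$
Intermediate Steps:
$z = 1$ ($z = 3 - 2 = 1$)
$m = -4$ ($m = 2 \cdot 1 \left(-2\right) = 2 \left(-2\right) = -4$)
$u{\left(Y,J \right)} = \frac{1}{-5 + J}$ ($u{\left(Y,J \right)} = \frac{1}{-4 + \left(J - 1\right)} = \frac{1}{-4 + \left(-1 + J\right)} = \frac{1}{-5 + J}$)
$- 64 \left(u{\left(-9,1 \right)} - 6 o\right) = - 64 \left(\frac{1}{-5 + 1} - -84\right) = - 64 \left(\frac{1}{-4} + 84\right) = - 64 \left(- \frac{1}{4} + 84\right) = \left(-64\right) \frac{335}{4} = -5360$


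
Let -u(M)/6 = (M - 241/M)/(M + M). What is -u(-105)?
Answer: 10784/3675 ≈ 2.9344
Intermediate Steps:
u(M) = -3*(M - 241/M)/M (u(M) = -6*(M - 241/M)/(M + M) = -6*(M - 241/M)/(2*M) = -6*(M - 241/M)*1/(2*M) = -3*(M - 241/M)/M)
-u(-105) = -(-3 + 723/(-105)²) = -(-3 + 723*(1/11025)) = -(-3 + 241/3675) = -1*(-10784/3675) = 10784/3675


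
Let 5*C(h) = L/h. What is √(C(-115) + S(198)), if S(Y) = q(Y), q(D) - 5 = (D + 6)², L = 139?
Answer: 36*√424718/115 ≈ 204.01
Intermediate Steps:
C(h) = 139/(5*h) (C(h) = (139/h)/5 = 139/(5*h))
q(D) = 5 + (6 + D)² (q(D) = 5 + (D + 6)² = 5 + (6 + D)²)
S(Y) = 5 + (6 + Y)²
√(C(-115) + S(198)) = √((139/5)/(-115) + (5 + (6 + 198)²)) = √((139/5)*(-1/115) + (5 + 204²)) = √(-139/575 + (5 + 41616)) = √(-139/575 + 41621) = √(23931936/575) = 36*√424718/115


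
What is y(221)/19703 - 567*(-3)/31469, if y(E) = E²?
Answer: 92381896/36472571 ≈ 2.5329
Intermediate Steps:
y(221)/19703 - 567*(-3)/31469 = 221²/19703 - 567*(-3)/31469 = 48841*(1/19703) + 1701*(1/31469) = 2873/1159 + 1701/31469 = 92381896/36472571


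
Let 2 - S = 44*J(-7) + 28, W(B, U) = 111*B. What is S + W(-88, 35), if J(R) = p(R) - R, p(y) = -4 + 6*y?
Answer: -8078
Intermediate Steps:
J(R) = -4 + 5*R (J(R) = (-4 + 6*R) - R = -4 + 5*R)
S = 1690 (S = 2 - (44*(-4 + 5*(-7)) + 28) = 2 - (44*(-4 - 35) + 28) = 2 - (44*(-39) + 28) = 2 - (-1716 + 28) = 2 - 1*(-1688) = 2 + 1688 = 1690)
S + W(-88, 35) = 1690 + 111*(-88) = 1690 - 9768 = -8078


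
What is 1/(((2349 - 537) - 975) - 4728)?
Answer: -1/3891 ≈ -0.00025700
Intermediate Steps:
1/(((2349 - 537) - 975) - 4728) = 1/((1812 - 975) - 4728) = 1/(837 - 4728) = 1/(-3891) = -1/3891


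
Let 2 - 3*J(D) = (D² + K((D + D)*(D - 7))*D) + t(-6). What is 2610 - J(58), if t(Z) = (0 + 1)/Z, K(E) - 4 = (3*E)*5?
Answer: 30950063/18 ≈ 1.7194e+6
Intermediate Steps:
K(E) = 4 + 15*E (K(E) = 4 + (3*E)*5 = 4 + 15*E)
t(Z) = 1/Z
J(D) = 13/18 - D²/3 - D*(4 + 30*D*(-7 + D))/3 (J(D) = ⅔ - ((D² + (4 + 15*((D + D)*(D - 7)))*D) + 1/(-6))/3 = ⅔ - ((D² + (4 + 15*((2*D)*(-7 + D)))*D) - ⅙)/3 = ⅔ - ((D² + (4 + 15*(2*D*(-7 + D)))*D) - ⅙)/3 = ⅔ - ((D² + (4 + 30*D*(-7 + D))*D) - ⅙)/3 = ⅔ - ((D² + D*(4 + 30*D*(-7 + D))) - ⅙)/3 = ⅔ - (-⅙ + D² + D*(4 + 30*D*(-7 + D)))/3 = ⅔ + (1/18 - D²/3 - D*(4 + 30*D*(-7 + D))/3) = 13/18 - D²/3 - D*(4 + 30*D*(-7 + D))/3)
2610 - J(58) = 2610 - (13/18 - 10*58³ - 4/3*58 + (209/3)*58²) = 2610 - (13/18 - 10*195112 - 232/3 + (209/3)*3364) = 2610 - (13/18 - 1951120 - 232/3 + 703076/3) = 2610 - 1*(-30903083/18) = 2610 + 30903083/18 = 30950063/18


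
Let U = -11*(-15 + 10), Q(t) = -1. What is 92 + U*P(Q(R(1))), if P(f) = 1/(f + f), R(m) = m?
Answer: 129/2 ≈ 64.500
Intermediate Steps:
P(f) = 1/(2*f)
U = 55 (U = -11*(-5) = 55)
92 + U*P(Q(R(1))) = 92 + 55*((½)/(-1)) = 92 + 55*((½)*(-1)) = 92 + 55*(-½) = 92 - 55/2 = 129/2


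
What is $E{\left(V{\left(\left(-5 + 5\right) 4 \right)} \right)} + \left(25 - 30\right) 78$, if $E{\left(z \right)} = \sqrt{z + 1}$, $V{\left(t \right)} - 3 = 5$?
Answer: $-387$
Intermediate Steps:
$V{\left(t \right)} = 8$ ($V{\left(t \right)} = 3 + 5 = 8$)
$E{\left(z \right)} = \sqrt{1 + z}$
$E{\left(V{\left(\left(-5 + 5\right) 4 \right)} \right)} + \left(25 - 30\right) 78 = \sqrt{1 + 8} + \left(25 - 30\right) 78 = \sqrt{9} - 390 = 3 - 390 = -387$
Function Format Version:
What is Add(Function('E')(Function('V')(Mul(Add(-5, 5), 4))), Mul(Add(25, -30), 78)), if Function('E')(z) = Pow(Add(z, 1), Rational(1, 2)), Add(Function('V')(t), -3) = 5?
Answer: -387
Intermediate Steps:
Function('V')(t) = 8 (Function('V')(t) = Add(3, 5) = 8)
Function('E')(z) = Pow(Add(1, z), Rational(1, 2))
Add(Function('E')(Function('V')(Mul(Add(-5, 5), 4))), Mul(Add(25, -30), 78)) = Add(Pow(Add(1, 8), Rational(1, 2)), Mul(Add(25, -30), 78)) = Add(Pow(9, Rational(1, 2)), Mul(-5, 78)) = Add(3, -390) = -387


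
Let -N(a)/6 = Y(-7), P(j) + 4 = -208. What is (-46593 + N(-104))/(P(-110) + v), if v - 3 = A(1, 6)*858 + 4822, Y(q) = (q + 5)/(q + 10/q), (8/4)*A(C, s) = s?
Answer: -2749071/424033 ≈ -6.4832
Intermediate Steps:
A(C, s) = s/2
P(j) = -212 (P(j) = -4 - 208 = -212)
Y(q) = (5 + q)/(q + 10/q)
N(a) = -84/59 (N(a) = -(-42)*(5 - 7)/(10 + (-7)²) = -(-42)*(-2)/(10 + 49) = -(-42)*(-2)/59 = -6*14/59 = -84/59)
v = 7399 (v = 3 + (((½)*6)*858 + 4822) = 3 + (3*858 + 4822) = 3 + (2574 + 4822) = 3 + 7396 = 7399)
(-46593 + N(-104))/(P(-110) + v) = (-46593 - 84/59)/(-212 + 7399) = -2749071/59/7187 = -2749071/59*1/7187 = -2749071/424033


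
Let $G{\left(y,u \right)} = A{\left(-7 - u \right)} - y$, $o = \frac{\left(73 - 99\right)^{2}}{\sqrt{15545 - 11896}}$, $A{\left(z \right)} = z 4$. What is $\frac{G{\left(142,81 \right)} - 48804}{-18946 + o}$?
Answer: $\frac{852041416073}{327452858877} + \frac{8331362 \sqrt{3649}}{327452858877} \approx 2.6036$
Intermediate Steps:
$A{\left(z \right)} = 4 z$
$o = \frac{676 \sqrt{3649}}{3649}$ ($o = \frac{\left(-26\right)^{2}}{\sqrt{3649}} = 676 \frac{\sqrt{3649}}{3649} = \frac{676 \sqrt{3649}}{3649} \approx 11.191$)
$G{\left(y,u \right)} = -28 - y - 4 u$ ($G{\left(y,u \right)} = 4 \left(-7 - u\right) - y = \left(-28 - 4 u\right) - y = -28 - y - 4 u$)
$\frac{G{\left(142,81 \right)} - 48804}{-18946 + o} = \frac{\left(-28 - 142 - 324\right) - 48804}{-18946 + \frac{676 \sqrt{3649}}{3649}} = \frac{-494 - 48804}{-18946 + \frac{676 \sqrt{3649}}{3649}} = - \frac{49298}{-18946 + \frac{676 \sqrt{3649}}{3649}}$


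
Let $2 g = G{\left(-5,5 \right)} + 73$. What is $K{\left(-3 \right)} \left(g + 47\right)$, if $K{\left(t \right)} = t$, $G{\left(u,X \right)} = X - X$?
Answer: $- \frac{501}{2} \approx -250.5$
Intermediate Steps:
$G{\left(u,X \right)} = 0$
$g = \frac{73}{2}$ ($g = \frac{0 + 73}{2} = \frac{1}{2} \cdot 73 = \frac{73}{2} \approx 36.5$)
$K{\left(-3 \right)} \left(g + 47\right) = - 3 \left(\frac{73}{2} + 47\right) = \left(-3\right) \frac{167}{2} = - \frac{501}{2}$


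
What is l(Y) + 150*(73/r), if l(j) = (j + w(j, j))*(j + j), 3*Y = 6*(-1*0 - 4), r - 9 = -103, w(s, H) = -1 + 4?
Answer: -1715/47 ≈ -36.489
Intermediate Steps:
w(s, H) = 3
r = -94 (r = 9 - 103 = -94)
Y = -8 (Y = (6*(-1*0 - 4))/3 = (6*(0 - 4))/3 = (6*(-4))/3 = (⅓)*(-24) = -8)
l(j) = 2*j*(3 + j) (l(j) = (j + 3)*(j + j) = (3 + j)*(2*j) = 2*j*(3 + j))
l(Y) + 150*(73/r) = 2*(-8)*(3 - 8) + 150*(73/(-94)) = 2*(-8)*(-5) + 150*(73*(-1/94)) = 80 + 150*(-73/94) = 80 - 5475/47 = -1715/47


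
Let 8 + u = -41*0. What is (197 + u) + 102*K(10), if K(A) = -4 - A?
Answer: -1239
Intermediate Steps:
u = -8 (u = -8 - 41*0 = -8 + 0 = -8)
(197 + u) + 102*K(10) = (197 - 8) + 102*(-4 - 1*10) = 189 + 102*(-4 - 10) = 189 + 102*(-14) = 189 - 1428 = -1239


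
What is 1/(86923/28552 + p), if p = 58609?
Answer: 28552/1673491091 ≈ 1.7061e-5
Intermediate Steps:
1/(86923/28552 + p) = 1/(86923/28552 + 58609) = 1/(1673491091/28552) = 28552/1673491091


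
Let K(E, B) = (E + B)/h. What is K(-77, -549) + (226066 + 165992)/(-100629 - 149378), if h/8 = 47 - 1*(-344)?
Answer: -691430903/391010948 ≈ -1.7683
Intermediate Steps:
h = 3128 (h = 8*(47 - 1*(-344)) = 8*(47 + 344) = 8*391 = 3128)
K(E, B) = B/3128 + E/3128 (K(E, B) = (E + B)/3128 = (B + E)*(1/3128) = B/3128 + E/3128)
K(-77, -549) + (226066 + 165992)/(-100629 - 149378) = ((1/3128)*(-549) + (1/3128)*(-77)) + (226066 + 165992)/(-100629 - 149378) = (-549/3128 - 77/3128) + 392058/(-250007) = -313/1564 + 392058*(-1/250007) = -313/1564 - 392058/250007 = -691430903/391010948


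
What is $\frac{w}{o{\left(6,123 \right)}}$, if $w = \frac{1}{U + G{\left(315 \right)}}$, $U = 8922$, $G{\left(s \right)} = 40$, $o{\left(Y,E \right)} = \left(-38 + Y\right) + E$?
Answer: $\frac{1}{815542} \approx 1.2262 \cdot 10^{-6}$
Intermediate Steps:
$o{\left(Y,E \right)} = -38 + E + Y$
$w = \frac{1}{8962}$ ($w = \frac{1}{8922 + 40} = \frac{1}{8962} \approx 0.00011158$)
$\frac{w}{o{\left(6,123 \right)}} = \frac{1}{8962 \left(-38 + 123 + 6\right)} = \frac{1}{8962 \cdot 91} = \frac{1}{8962} \cdot \frac{1}{91} = \frac{1}{815542}$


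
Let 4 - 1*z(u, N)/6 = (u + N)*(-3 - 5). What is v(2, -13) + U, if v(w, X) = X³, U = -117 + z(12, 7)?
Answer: -1378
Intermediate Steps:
z(u, N) = 24 + 48*N + 48*u (z(u, N) = 24 - 6*(u + N)*(-3 - 5) = 24 - 6*(N + u)*(-8) = 24 - 6*(-8*N - 8*u) = 24 + (48*N + 48*u) = 24 + 48*N + 48*u)
U = 819 (U = -117 + (24 + 48*7 + 48*12) = -117 + (24 + 336 + 576) = -117 + 936 = 819)
v(2, -13) + U = (-13)³ + 819 = -2197 + 819 = -1378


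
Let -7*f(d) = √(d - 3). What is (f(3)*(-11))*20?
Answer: 0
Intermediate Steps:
f(d) = -√(-3 + d)/7 (f(d) = -√(d - 3)/7 = -√(-3 + d)/7)
(f(3)*(-11))*20 = (-√(-3 + 3)/7*(-11))*20 = (-√0/7*(-11))*20 = (-⅐*0*(-11))*20 = (0*(-11))*20 = 0*20 = 0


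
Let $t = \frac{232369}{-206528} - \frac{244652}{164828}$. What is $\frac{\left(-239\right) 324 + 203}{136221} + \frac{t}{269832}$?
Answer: $- \frac{59119730666918157721}{104271638699297416704} \approx -0.56698$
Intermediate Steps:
$t = - \frac{22207101447}{8510399296}$ ($t = 232369 \left(- \frac{1}{206528}\right) - \frac{61163}{41207} = - \frac{232369}{206528} - \frac{61163}{41207} = - \frac{22207101447}{8510399296} \approx -2.6094$)
$\frac{\left(-239\right) 324 + 203}{136221} + \frac{t}{269832} = \frac{\left(-239\right) 324 + 203}{136221} - \frac{22207101447}{8510399296 \cdot 269832} = \left(-77436 + 203\right) \frac{1}{136221} - \frac{7402367149}{765459354279424} = \left(-77233\right) \frac{1}{136221} - \frac{7402367149}{765459354279424} = - \frac{77233}{136221} - \frac{7402367149}{765459354279424} = - \frac{59119730666918157721}{104271638699297416704}$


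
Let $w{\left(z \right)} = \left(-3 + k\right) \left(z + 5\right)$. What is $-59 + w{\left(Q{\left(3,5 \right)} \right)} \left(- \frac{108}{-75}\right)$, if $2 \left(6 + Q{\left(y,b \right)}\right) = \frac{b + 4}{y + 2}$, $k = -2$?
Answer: $- \frac{1457}{25} \approx -58.28$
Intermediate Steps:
$Q{\left(y,b \right)} = -6 + \frac{4 + b}{2 \left(2 + y\right)}$ ($Q{\left(y,b \right)} = -6 + \frac{\left(b + 4\right) \frac{1}{y + 2}}{2} = -6 + \frac{\left(4 + b\right) \frac{1}{2 + y}}{2} = -6 + \frac{\frac{1}{2 + y} \left(4 + b\right)}{2} = -6 + \frac{4 + b}{2 \left(2 + y\right)}$)
$w{\left(z \right)} = -25 - 5 z$ ($w{\left(z \right)} = \left(-3 - 2\right) \left(z + 5\right) = - 5 \left(5 + z\right) = -25 - 5 z$)
$-59 + w{\left(Q{\left(3,5 \right)} \right)} \left(- \frac{108}{-75}\right) = -59 + \left(-25 - 5 \frac{-20 + 5 - 36}{2 \left(2 + 3\right)}\right) \left(- \frac{108}{-75}\right) = -59 + \left(-25 - 5 \frac{-20 + 5 - 36}{2 \cdot 5}\right) \left(\left(-108\right) \left(- \frac{1}{75}\right)\right) = -59 + \left(-25 - 5 \cdot \frac{1}{2} \cdot \frac{1}{5} \left(-51\right)\right) \frac{36}{25} = -59 + \left(-25 - - \frac{51}{2}\right) \frac{36}{25} = -59 + \left(-25 + \frac{51}{2}\right) \frac{36}{25} = -59 + \frac{1}{2} \cdot \frac{36}{25} = -59 + \frac{18}{25} = - \frac{1457}{25}$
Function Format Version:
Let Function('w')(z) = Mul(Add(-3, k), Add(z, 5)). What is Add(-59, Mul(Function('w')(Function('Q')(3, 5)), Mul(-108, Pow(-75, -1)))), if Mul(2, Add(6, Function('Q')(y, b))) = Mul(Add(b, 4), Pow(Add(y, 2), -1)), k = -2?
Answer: Rational(-1457, 25) ≈ -58.280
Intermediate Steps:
Function('Q')(y, b) = Add(-6, Mul(Rational(1, 2), Pow(Add(2, y), -1), Add(4, b))) (Function('Q')(y, b) = Add(-6, Mul(Rational(1, 2), Mul(Add(b, 4), Pow(Add(y, 2), -1)))) = Add(-6, Mul(Rational(1, 2), Mul(Add(4, b), Pow(Add(2, y), -1)))) = Add(-6, Mul(Rational(1, 2), Mul(Pow(Add(2, y), -1), Add(4, b)))) = Add(-6, Mul(Rational(1, 2), Pow(Add(2, y), -1), Add(4, b))))
Function('w')(z) = Add(-25, Mul(-5, z)) (Function('w')(z) = Mul(Add(-3, -2), Add(z, 5)) = Mul(-5, Add(5, z)) = Add(-25, Mul(-5, z)))
Add(-59, Mul(Function('w')(Function('Q')(3, 5)), Mul(-108, Pow(-75, -1)))) = Add(-59, Mul(Add(-25, Mul(-5, Mul(Rational(1, 2), Pow(Add(2, 3), -1), Add(-20, 5, Mul(-12, 3))))), Mul(-108, Pow(-75, -1)))) = Add(-59, Mul(Add(-25, Mul(-5, Mul(Rational(1, 2), Pow(5, -1), Add(-20, 5, -36)))), Mul(-108, Rational(-1, 75)))) = Add(-59, Mul(Add(-25, Mul(-5, Mul(Rational(1, 2), Rational(1, 5), -51))), Rational(36, 25))) = Add(-59, Mul(Add(-25, Mul(-5, Rational(-51, 10))), Rational(36, 25))) = Add(-59, Mul(Add(-25, Rational(51, 2)), Rational(36, 25))) = Add(-59, Mul(Rational(1, 2), Rational(36, 25))) = Add(-59, Rational(18, 25)) = Rational(-1457, 25)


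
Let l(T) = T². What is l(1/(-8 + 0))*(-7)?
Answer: -7/64 ≈ -0.10938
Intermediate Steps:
l(1/(-8 + 0))*(-7) = (1/(-8 + 0))²*(-7) = (1/(-8))²*(-7) = (-⅛)²*(-7) = (1/64)*(-7) = -7/64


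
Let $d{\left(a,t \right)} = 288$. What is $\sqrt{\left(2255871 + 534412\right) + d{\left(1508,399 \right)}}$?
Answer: $\sqrt{2790571} \approx 1670.5$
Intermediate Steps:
$\sqrt{\left(2255871 + 534412\right) + d{\left(1508,399 \right)}} = \sqrt{\left(2255871 + 534412\right) + 288} = \sqrt{2790283 + 288} = \sqrt{2790571}$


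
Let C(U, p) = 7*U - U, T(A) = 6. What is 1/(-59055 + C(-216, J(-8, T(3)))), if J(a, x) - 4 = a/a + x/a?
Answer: -1/60351 ≈ -1.6570e-5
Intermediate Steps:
J(a, x) = 5 + x/a (J(a, x) = 4 + (a/a + x/a) = 4 + (1 + x/a) = 5 + x/a)
C(U, p) = 6*U
1/(-59055 + C(-216, J(-8, T(3)))) = 1/(-59055 + 6*(-216)) = 1/(-59055 - 1296) = 1/(-60351) = -1/60351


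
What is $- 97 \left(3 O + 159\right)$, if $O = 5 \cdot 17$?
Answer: $-40158$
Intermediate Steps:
$O = 85$
$- 97 \left(3 O + 159\right) = - 97 \left(3 \cdot 85 + 159\right) = - 97 \left(255 + 159\right) = \left(-97\right) 414 = -40158$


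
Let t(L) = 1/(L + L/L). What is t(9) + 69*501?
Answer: 345691/10 ≈ 34569.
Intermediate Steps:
t(L) = 1/(1 + L) (t(L) = 1/(L + 1) = 1/(1 + L))
t(9) + 69*501 = 1/(1 + 9) + 69*501 = 1/10 + 34569 = 345691/10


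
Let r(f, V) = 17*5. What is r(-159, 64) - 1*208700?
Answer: -208615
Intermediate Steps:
r(f, V) = 85
r(-159, 64) - 1*208700 = 85 - 1*208700 = 85 - 208700 = -208615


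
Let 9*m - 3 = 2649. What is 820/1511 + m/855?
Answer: 3439024/3875715 ≈ 0.88733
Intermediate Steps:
m = 884/3 (m = 1/3 + (1/9)*2649 = 1/3 + 883/3 = 884/3 ≈ 294.67)
820/1511 + m/855 = 820/1511 + (884/3)/855 = 820*(1/1511) + (884/3)*(1/855) = 820/1511 + 884/2565 = 3439024/3875715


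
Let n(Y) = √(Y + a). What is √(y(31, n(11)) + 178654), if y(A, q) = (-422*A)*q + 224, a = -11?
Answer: √178878 ≈ 422.94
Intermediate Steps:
n(Y) = √(-11 + Y) (n(Y) = √(Y - 11) = √(-11 + Y))
y(A, q) = 224 - 422*A*q (y(A, q) = -422*A*q + 224 = 224 - 422*A*q)
√(y(31, n(11)) + 178654) = √((224 - 422*31*√(-11 + 11)) + 178654) = √((224 - 422*31*√0) + 178654) = √((224 - 422*31*0) + 178654) = √((224 + 0) + 178654) = √(224 + 178654) = √178878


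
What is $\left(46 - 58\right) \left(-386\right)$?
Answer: $4632$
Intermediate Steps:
$\left(46 - 58\right) \left(-386\right) = \left(-12\right) \left(-386\right) = 4632$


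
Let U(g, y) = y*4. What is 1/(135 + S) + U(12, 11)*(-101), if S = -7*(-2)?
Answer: -662155/149 ≈ -4444.0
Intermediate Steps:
S = 14
U(g, y) = 4*y
1/(135 + S) + U(12, 11)*(-101) = 1/(135 + 14) + (4*11)*(-101) = 1/149 + 44*(-101) = 1/149 - 4444 = -662155/149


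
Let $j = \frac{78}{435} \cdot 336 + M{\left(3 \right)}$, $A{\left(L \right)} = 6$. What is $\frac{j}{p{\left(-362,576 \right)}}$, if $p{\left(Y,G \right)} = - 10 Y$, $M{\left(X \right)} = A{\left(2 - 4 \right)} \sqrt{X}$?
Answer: $\frac{2184}{131225} + \frac{3 \sqrt{3}}{1810} \approx 0.019514$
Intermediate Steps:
$M{\left(X \right)} = 6 \sqrt{X}$
$j = \frac{8736}{145} + 6 \sqrt{3}$ ($j = \frac{78}{435} \cdot 336 + 6 \sqrt{3} = 78 \cdot \frac{1}{435} \cdot 336 + 6 \sqrt{3} = \frac{26}{145} \cdot 336 + 6 \sqrt{3} = \frac{8736}{145} + 6 \sqrt{3} \approx 70.641$)
$\frac{j}{p{\left(-362,576 \right)}} = \frac{\frac{8736}{145} + 6 \sqrt{3}}{\left(-10\right) \left(-362\right)} = \frac{\frac{8736}{145} + 6 \sqrt{3}}{3620} = \left(\frac{8736}{145} + 6 \sqrt{3}\right) \frac{1}{3620} = \frac{2184}{131225} + \frac{3 \sqrt{3}}{1810}$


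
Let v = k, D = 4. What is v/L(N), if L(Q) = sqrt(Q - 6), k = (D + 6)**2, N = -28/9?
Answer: -150*I*sqrt(82)/41 ≈ -33.129*I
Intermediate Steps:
N = -28/9 (N = -28*1/9 = -28/9 ≈ -3.1111)
k = 100 (k = (4 + 6)**2 = 10**2 = 100)
v = 100
L(Q) = sqrt(-6 + Q)
v/L(N) = 100/(sqrt(-6 - 28/9)) = 100/(sqrt(-82/9)) = 100/((I*sqrt(82)/3)) = 100*(-3*I*sqrt(82)/82) = -150*I*sqrt(82)/41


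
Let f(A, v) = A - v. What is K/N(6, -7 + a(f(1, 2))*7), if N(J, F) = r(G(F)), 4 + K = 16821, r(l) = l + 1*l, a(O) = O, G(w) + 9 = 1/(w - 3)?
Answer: -285889/308 ≈ -928.21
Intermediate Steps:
G(w) = -9 + 1/(-3 + w) (G(w) = -9 + 1/(w - 3) = -9 + 1/(-3 + w))
r(l) = 2*l (r(l) = l + l = 2*l)
K = 16817 (K = -4 + 16821 = 16817)
N(J, F) = 2*(28 - 9*F)/(-3 + F) (N(J, F) = 2*((28 - 9*F)/(-3 + F)) = 2*(28 - 9*F)/(-3 + F))
K/N(6, -7 + a(f(1, 2))*7) = 16817/((2*(28 - 9*(-7 + (1 - 1*2)*7))/(-3 + (-7 + (1 - 1*2)*7)))) = 16817/((2*(28 - 9*(-7 + (1 - 2)*7))/(-3 + (-7 + (1 - 2)*7)))) = 16817/((2*(28 - 9*(-7 - 1*7))/(-3 + (-7 - 1*7)))) = 16817/((2*(28 - 9*(-7 - 7))/(-3 + (-7 - 7)))) = 16817/((2*(28 - 9*(-14))/(-3 - 14))) = 16817/((2*(28 + 126)/(-17))) = 16817/((2*(-1/17)*154)) = 16817/(-308/17) = 16817*(-17/308) = -285889/308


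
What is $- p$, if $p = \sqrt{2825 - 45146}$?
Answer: $- i \sqrt{42321} \approx - 205.72 i$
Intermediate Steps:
$p = i \sqrt{42321}$ ($p = \sqrt{2825 - 45146} = \sqrt{-42321} = i \sqrt{42321} \approx 205.72 i$)
$- p = - i \sqrt{42321}$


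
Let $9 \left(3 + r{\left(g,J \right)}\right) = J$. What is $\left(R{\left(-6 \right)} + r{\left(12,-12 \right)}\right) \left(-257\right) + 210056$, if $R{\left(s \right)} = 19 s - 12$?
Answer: $\frac{730655}{3} \approx 2.4355 \cdot 10^{5}$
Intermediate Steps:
$R{\left(s \right)} = -12 + 19 s$ ($R{\left(s \right)} = 19 s - 12 = -12 + 19 s$)
$r{\left(g,J \right)} = -3 + \frac{J}{9}$
$\left(R{\left(-6 \right)} + r{\left(12,-12 \right)}\right) \left(-257\right) + 210056 = \left(\left(-12 + 19 \left(-6\right)\right) + \left(-3 + \frac{1}{9} \left(-12\right)\right)\right) \left(-257\right) + 210056 = \left(\left(-12 - 114\right) - \frac{13}{3}\right) \left(-257\right) + 210056 = \left(-126 - \frac{13}{3}\right) \left(-257\right) + 210056 = \left(- \frac{391}{3}\right) \left(-257\right) + 210056 = \frac{100487}{3} + 210056 = \frac{730655}{3}$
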